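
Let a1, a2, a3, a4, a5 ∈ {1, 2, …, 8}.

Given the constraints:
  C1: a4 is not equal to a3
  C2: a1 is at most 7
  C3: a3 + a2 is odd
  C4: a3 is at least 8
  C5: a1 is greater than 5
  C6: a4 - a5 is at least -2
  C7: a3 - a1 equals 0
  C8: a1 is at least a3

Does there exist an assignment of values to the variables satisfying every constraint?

From constraint 4: a3 ≥ 8. From constraints 2 and 8: a3 ≤ a1 and a1 ≤ 7, so a3 ≤ 7. But 7 < 8, so no value of a3 works.

Unsatisfiable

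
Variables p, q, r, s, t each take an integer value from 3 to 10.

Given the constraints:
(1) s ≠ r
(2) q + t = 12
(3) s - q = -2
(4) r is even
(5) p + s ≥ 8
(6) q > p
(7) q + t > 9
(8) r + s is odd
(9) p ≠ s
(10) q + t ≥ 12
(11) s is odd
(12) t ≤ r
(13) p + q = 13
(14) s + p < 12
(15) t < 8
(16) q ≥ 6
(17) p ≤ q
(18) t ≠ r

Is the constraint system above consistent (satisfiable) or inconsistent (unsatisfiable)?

Satisfiable

The assignment p = 6, q = 7, r = 10, s = 5, t = 5 works:
  constraint 2 holds since q + t = 12.
  constraint 3 holds since s - q = -2.
  constraint 5 holds since p + s = 11.
The rest check out directly.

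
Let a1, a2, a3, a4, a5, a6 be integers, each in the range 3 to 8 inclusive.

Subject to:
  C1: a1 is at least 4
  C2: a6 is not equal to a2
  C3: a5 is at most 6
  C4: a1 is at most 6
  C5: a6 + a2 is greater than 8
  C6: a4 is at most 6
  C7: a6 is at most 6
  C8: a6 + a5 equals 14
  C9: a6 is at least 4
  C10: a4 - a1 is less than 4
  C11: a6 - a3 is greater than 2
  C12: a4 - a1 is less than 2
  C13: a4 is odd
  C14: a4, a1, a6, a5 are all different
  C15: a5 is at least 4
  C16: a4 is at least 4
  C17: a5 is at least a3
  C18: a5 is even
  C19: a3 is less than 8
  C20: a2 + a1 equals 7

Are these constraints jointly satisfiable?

Unsatisfiable

Constraints 1, 3, 4, 6, 7, 9, 15, and 16 confine each of a4, a1, a6, a5 to the 3 values {4, …, 6}.
Constraint 14 requires all 4 of them to be distinct, but only 3 values are available — impossible by the pigeonhole principle.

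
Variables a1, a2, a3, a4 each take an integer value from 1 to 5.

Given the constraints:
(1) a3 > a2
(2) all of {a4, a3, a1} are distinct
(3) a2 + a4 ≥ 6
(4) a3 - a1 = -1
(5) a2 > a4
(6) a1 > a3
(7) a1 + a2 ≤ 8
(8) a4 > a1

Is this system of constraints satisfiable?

Constraints 1, 5, 6, and 8 give a3 < a1, a1 < a4, a4 < a2, a2 < a3. Chaining: a3 < a1 < a4 < a2 < a3, which forces a3 < a3 — impossible.

Unsatisfiable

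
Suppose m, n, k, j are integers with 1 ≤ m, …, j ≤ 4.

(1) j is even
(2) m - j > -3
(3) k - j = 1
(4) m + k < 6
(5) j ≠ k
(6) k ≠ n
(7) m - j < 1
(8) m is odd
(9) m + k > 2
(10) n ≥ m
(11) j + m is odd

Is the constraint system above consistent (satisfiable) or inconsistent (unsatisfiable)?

Satisfiable

Take m = 1, n = 2, k = 3, j = 2. Then constraint 2: m - j = -1; constraint 3: k - j = 1; constraint 4: m + k = 4, and every other listed constraint is also met.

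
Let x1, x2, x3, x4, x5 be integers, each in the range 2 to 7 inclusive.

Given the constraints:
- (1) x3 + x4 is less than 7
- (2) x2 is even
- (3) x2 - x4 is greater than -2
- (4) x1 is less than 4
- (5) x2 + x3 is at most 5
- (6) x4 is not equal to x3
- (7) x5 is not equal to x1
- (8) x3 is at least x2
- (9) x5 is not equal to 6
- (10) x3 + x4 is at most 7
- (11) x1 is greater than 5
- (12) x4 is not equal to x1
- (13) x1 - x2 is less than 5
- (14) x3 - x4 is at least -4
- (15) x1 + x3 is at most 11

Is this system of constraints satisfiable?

Unsatisfiable

From constraint 11: x1 ≥ 6. From constraint 4: x1 ≤ 3. But 3 < 6, so no value of x1 works.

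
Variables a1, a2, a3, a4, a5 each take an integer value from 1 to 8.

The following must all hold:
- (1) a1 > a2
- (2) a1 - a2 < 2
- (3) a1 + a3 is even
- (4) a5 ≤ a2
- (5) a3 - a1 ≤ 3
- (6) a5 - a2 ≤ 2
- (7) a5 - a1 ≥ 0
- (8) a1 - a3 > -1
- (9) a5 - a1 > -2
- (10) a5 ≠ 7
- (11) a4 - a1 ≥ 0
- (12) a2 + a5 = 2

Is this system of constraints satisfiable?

Constraints 1, 4, and 7 give a2 < a1, a1 ≤ a5, a5 ≤ a2. Chaining: a2 < a1 ≤ a5 ≤ a2, which forces a2 < a2 — impossible.

Unsatisfiable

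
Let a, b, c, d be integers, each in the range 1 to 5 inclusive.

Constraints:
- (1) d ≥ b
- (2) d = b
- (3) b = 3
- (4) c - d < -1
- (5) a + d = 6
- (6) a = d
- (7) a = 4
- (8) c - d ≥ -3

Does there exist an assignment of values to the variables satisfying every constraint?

Unsatisfiable

Constraint 7 fixes a = 4 and constraint 3 fixes b = 3. Constraints 2 and 6 give a = d = b, so a = b. But 4 ≠ 3 — contradiction.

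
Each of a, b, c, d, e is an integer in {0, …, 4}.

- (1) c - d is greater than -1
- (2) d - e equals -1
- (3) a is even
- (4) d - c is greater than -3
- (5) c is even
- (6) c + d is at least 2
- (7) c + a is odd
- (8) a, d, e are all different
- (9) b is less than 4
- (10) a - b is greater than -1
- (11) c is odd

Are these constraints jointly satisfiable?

Unsatisfiable

Constraint 5 makes c even and constraint 3 makes a even, so c + a must be even. Constraint 7 says c + a is odd — contradiction.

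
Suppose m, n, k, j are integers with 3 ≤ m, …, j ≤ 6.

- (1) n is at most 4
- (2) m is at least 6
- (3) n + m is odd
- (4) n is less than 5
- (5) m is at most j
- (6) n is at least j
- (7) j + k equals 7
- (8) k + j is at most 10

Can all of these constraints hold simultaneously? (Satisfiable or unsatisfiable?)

From constraints 2 and 5: j ≥ m and m ≥ 6, so j ≥ 6. From constraints 1 and 6: j ≤ n and n ≤ 4, so j ≤ 4. But 4 < 6, so no value of j works.

Unsatisfiable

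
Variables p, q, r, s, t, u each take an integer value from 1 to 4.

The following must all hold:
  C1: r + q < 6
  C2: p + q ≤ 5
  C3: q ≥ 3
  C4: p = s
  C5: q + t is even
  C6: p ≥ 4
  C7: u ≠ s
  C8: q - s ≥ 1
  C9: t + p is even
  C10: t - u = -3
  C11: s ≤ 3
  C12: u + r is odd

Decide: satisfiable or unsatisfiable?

Unsatisfiable

From constraint 6: p ≥ 4. From constraint 3: q ≥ 3. Hence p + q ≥ 7. But constraint 2 requires p + q ≤ 5, and 5 < 7. Contradiction.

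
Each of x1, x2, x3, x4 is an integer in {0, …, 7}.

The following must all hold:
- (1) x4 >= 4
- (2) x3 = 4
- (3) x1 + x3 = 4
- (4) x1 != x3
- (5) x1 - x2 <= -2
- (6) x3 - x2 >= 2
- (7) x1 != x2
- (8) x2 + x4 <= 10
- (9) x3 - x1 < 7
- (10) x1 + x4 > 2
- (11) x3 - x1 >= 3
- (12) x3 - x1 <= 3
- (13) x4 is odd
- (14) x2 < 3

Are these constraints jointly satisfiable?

Constraints 5, 6, and 12 give x1 − x3 ≥ -3, x3 − x2 ≥ 2, x2 − x1 ≥ 2.
Adding all 3 inequalities: the left sides telescope to 0, and the right sides sum to (-3) + 2 + 2 = 1. So 0 ≥ 1, which is false.

Unsatisfiable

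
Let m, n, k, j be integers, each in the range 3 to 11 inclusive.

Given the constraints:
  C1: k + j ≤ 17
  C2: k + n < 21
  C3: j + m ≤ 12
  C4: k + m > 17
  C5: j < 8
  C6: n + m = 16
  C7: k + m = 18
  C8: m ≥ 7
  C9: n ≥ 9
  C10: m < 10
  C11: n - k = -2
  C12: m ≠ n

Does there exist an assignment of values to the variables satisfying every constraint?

Satisfiable

Try m = 7, n = 9, k = 11, j = 3.
Check constraint 1: k + j = 14; constraint 2: k + n = 20. The remaining constraints are straightforward to verify.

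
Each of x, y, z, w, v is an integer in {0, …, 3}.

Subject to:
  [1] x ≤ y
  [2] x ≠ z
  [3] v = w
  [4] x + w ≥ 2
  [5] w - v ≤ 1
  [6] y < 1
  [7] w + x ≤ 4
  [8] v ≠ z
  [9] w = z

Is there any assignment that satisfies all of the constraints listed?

From constraints 3 and 9, v = w = z, so v = z. But constraint 8 says v ≠ z. Contradiction.

Unsatisfiable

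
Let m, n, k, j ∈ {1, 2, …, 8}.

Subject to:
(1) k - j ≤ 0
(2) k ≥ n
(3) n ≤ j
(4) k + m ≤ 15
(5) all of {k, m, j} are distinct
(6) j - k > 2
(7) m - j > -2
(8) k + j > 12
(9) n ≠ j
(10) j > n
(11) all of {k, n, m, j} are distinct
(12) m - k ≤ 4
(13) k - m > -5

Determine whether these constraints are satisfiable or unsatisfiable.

Try m = 7, n = 1, k = 5, j = 8.
Check constraint 1: k - j = -3; constraint 4: k + m = 12. The remaining constraints are straightforward to verify.

Satisfiable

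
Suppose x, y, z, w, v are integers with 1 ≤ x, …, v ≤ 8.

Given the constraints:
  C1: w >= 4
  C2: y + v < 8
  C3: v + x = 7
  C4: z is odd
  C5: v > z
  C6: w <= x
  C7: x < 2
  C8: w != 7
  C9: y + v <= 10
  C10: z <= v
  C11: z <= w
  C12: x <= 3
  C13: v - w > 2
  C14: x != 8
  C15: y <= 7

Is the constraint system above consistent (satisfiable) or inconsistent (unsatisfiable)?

Unsatisfiable

From constraints 1 and 6: x ≥ w and w ≥ 4, so x ≥ 4. From constraint 12: x ≤ 3. But 3 < 4, so no value of x works.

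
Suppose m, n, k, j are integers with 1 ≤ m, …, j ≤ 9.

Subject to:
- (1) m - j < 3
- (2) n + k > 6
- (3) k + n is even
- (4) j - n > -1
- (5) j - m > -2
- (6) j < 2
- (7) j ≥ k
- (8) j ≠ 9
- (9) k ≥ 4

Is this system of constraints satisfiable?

Unsatisfiable

From constraints 7 and 9: j ≥ k and k ≥ 4, so j ≥ 4. From constraint 6: j ≤ 1. But 1 < 4, so no value of j works.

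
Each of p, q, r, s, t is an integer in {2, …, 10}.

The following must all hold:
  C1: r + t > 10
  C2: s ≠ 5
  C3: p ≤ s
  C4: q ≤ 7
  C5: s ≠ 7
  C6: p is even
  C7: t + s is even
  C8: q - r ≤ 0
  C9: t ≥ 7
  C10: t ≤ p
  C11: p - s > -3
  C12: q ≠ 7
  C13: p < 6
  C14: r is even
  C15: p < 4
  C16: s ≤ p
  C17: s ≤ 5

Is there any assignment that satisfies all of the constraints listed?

From constraints 9 and 10: p ≥ t and t ≥ 7, so p ≥ 7. From constraints 3 and 17: p ≤ s and s ≤ 5, so p ≤ 5. But 5 < 7, so no value of p works.

Unsatisfiable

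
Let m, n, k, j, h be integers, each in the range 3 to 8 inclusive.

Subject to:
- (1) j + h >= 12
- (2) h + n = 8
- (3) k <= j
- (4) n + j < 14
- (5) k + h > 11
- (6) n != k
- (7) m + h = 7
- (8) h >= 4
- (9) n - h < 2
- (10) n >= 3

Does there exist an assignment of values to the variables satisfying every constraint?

Satisfiable

Take m = 3, n = 4, k = 8, j = 8, h = 4. Then constraint 1: j + h = 12; constraint 2: h + n = 8, and every other listed constraint is also met.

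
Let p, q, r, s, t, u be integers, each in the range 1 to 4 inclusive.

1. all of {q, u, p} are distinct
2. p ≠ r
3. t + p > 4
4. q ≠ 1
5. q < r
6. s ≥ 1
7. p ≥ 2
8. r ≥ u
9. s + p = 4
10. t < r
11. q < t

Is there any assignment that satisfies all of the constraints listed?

One satisfying assignment is p = 3, q = 2, r = 4, s = 1, t = 3, u = 4.
For the less obvious constraints — constraint 3: t + p = 6; constraint 9: s + p = 4 — and the others hold by inspection.

Satisfiable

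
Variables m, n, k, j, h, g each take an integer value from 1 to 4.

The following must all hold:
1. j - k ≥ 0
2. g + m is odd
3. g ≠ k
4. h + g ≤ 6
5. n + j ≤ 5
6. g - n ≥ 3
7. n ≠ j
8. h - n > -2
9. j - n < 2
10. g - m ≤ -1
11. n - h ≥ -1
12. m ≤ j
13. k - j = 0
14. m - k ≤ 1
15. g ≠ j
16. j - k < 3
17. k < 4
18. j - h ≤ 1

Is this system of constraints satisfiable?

Constraints 1, 6, 10, 11, 14, and 18 give n − h ≥ -1, h − j ≥ -1, j − k ≥ 0, k − m ≥ -1, m − g ≥ 1, g − n ≥ 3.
Adding all 6 inequalities: the left sides telescope to 0, and the right sides sum to (-1) + (-1) + 0 + (-1) + 1 + 3 = 1. So 0 ≥ 1, which is false.

Unsatisfiable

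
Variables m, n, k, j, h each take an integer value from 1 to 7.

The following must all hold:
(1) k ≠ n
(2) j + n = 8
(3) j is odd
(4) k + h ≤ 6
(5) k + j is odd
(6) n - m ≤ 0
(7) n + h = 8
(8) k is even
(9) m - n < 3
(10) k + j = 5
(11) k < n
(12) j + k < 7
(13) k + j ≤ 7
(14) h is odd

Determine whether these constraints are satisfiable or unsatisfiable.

The assignment m = 7, n = 7, k = 4, j = 1, h = 1 works:
  constraint 2 holds since j + n = 8.
  constraint 4 holds since k + h = 5.
The rest check out directly.

Satisfiable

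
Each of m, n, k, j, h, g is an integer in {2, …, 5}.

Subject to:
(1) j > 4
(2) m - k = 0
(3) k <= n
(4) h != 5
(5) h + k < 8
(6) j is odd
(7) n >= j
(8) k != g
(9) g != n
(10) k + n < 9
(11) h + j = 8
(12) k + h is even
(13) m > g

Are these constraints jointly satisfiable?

The assignment m = 3, n = 5, k = 3, j = 5, h = 3, g = 2 works:
  constraint 2 holds since m - k = 0.
  constraint 5 holds since h + k = 6.
  constraint 10 holds since k + n = 8.
The rest check out directly.

Satisfiable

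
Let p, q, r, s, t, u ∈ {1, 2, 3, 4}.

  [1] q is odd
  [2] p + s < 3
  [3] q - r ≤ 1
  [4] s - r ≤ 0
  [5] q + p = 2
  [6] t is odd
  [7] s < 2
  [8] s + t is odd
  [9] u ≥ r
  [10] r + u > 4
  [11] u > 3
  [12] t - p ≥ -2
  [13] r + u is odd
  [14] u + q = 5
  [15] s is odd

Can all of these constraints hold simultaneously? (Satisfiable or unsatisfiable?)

Unsatisfiable

Constraint 15 makes s odd and constraint 6 makes t odd, so s + t must be even. Constraint 8 says s + t is odd — contradiction.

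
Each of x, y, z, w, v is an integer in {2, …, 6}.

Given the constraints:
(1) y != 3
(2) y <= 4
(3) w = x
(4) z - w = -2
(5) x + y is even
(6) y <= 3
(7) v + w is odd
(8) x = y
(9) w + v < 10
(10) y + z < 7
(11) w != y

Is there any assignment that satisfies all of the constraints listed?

From constraints 3 and 8, w = x = y, so w = y. But constraint 11 says w ≠ y. Contradiction.

Unsatisfiable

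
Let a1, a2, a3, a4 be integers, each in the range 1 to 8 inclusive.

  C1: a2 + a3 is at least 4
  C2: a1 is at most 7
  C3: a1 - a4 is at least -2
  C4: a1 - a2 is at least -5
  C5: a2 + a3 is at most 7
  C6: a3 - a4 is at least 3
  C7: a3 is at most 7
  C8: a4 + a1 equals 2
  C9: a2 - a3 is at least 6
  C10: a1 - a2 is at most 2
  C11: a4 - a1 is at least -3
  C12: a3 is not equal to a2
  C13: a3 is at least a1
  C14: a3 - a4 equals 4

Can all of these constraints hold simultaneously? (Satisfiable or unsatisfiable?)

Unsatisfiable

Constraints 4, 6, 9, and 11 give a1 − a2 ≥ -5, a2 − a3 ≥ 6, a3 − a4 ≥ 3, a4 − a1 ≥ -3.
Adding all 4 inequalities: the left sides telescope to 0, and the right sides sum to (-5) + 6 + 3 + (-3) = 1. So 0 ≥ 1, which is false.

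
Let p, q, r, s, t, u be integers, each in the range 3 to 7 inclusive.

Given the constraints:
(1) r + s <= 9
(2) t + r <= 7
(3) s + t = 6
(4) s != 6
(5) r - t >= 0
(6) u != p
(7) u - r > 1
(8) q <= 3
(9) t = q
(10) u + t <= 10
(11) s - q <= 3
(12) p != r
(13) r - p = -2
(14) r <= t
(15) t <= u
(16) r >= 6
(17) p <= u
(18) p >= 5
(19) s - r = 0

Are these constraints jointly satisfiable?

From constraints 17 and 18: u ≥ p ≥ 5. From constraints 14 and 16: t ≥ r ≥ 6. Hence u + t ≥ 11. But constraint 10 requires u + t ≤ 10, and 10 < 11. Contradiction.

Unsatisfiable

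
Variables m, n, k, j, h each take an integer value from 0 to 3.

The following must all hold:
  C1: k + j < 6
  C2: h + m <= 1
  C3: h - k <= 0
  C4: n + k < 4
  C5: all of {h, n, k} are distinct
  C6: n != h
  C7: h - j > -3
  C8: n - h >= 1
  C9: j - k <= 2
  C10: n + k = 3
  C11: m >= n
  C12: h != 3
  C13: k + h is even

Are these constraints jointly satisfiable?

Satisfiable

Take m = 1, n = 1, k = 2, j = 2, h = 0. Then constraint 1: k + j = 4; constraint 2: h + m = 1; constraint 3: h - k = -2, and every other listed constraint is also met.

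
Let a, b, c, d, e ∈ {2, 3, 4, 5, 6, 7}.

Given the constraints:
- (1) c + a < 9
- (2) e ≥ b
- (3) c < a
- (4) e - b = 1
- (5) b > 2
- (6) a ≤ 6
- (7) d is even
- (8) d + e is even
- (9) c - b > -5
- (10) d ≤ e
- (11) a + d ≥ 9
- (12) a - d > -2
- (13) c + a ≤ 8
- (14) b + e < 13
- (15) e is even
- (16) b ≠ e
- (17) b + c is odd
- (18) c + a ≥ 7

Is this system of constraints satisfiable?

Setting (a, b, c, d, e) = (6, 5, 2, 6, 6) satisfies everything: constraint 1: c + a = 8; constraint 4: e - b = 1; constraint 9: c - b = -3, and the others follow.

Satisfiable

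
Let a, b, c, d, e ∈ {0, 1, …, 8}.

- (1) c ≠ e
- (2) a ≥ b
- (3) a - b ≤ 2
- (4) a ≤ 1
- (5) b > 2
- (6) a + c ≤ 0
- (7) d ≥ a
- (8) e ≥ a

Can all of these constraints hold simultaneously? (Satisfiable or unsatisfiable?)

Unsatisfiable

From constraint 5: b ≥ 3. From constraints 2 and 4: b ≤ a and a ≤ 1, so b ≤ 1. But 1 < 3, so no value of b works.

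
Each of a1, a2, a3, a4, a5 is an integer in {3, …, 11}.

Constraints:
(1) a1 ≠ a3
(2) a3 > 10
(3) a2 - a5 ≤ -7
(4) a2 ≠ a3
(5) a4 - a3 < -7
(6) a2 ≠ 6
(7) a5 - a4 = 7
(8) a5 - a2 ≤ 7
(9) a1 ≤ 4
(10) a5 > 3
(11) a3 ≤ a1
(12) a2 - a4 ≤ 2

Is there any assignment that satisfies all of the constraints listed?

From constraint 2: a3 ≥ 11. From constraints 9 and 11: a3 ≤ a1 and a1 ≤ 4, so a3 ≤ 4. But 4 < 11, so no value of a3 works.

Unsatisfiable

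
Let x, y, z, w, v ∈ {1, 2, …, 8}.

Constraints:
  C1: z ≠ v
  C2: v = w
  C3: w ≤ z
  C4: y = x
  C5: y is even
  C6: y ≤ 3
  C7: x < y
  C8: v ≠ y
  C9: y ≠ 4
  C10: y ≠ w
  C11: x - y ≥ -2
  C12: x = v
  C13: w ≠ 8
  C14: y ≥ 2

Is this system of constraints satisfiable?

Unsatisfiable

From constraints 2, 4, and 12, y = x = v = w, so y = w. But constraint 10 says y ≠ w. Contradiction.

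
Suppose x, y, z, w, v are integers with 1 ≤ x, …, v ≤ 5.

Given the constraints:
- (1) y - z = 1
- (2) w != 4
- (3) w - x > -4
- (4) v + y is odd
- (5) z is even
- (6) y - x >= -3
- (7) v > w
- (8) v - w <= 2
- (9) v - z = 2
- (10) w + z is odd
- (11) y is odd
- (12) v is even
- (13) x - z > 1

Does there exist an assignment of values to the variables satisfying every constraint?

Take x = 4, y = 3, z = 2, w = 3, v = 4. Then constraint 1: y - z = 1; constraint 3: w - x = -1; constraint 6: y - x = -1, and every other listed constraint is also met.

Satisfiable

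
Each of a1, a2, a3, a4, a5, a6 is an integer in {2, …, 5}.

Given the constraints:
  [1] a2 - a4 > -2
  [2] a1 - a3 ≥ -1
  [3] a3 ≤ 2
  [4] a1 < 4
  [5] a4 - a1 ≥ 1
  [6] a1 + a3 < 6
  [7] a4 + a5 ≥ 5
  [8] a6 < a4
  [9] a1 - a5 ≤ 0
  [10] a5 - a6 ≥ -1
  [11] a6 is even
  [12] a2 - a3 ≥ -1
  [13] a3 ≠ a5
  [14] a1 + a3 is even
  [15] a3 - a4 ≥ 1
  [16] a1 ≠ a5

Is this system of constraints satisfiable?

Constraints 2, 5, and 15 give a3 − a4 ≥ 1, a4 − a1 ≥ 1, a1 − a3 ≥ -1.
Adding all 3 inequalities: the left sides telescope to 0, and the right sides sum to 1 + 1 + (-1) = 1. So 0 ≥ 1, which is false.

Unsatisfiable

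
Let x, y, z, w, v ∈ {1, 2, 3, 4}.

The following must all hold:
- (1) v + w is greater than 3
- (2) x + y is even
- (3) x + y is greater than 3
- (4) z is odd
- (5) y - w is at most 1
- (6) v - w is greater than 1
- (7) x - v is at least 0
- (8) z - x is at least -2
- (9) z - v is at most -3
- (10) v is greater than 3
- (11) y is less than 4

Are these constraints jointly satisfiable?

Constraints 7, 8, and 9 give z − x ≥ -2, x − v ≥ 0, v − z ≥ 3.
Adding all 3 inequalities: the left sides telescope to 0, and the right sides sum to (-2) + 0 + 3 = 1. So 0 ≥ 1, which is false.

Unsatisfiable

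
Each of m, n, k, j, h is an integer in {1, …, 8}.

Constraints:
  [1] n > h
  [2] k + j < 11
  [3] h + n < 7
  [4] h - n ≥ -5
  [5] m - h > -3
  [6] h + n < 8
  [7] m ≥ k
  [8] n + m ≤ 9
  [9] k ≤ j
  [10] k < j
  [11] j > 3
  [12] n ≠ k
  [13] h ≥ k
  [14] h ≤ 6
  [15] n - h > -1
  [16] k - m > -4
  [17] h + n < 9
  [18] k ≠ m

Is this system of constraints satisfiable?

The assignment m = 2, n = 4, k = 1, j = 7, h = 2 works:
  constraint 2 holds since k + j = 8.
  constraint 3 holds since h + n = 6.
  constraint 4 holds since h - n = -2.
The rest check out directly.

Satisfiable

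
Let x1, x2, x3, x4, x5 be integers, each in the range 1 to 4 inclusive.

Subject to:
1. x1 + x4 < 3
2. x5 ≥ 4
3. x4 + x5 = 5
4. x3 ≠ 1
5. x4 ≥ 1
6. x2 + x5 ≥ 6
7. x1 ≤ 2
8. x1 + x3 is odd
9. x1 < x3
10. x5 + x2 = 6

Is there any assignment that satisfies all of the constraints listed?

Setting (x1, x2, x3, x4, x5) = (1, 2, 4, 1, 4) satisfies everything: constraint 1: x1 + x4 = 2; constraint 3: x4 + x5 = 5, and the others follow.

Satisfiable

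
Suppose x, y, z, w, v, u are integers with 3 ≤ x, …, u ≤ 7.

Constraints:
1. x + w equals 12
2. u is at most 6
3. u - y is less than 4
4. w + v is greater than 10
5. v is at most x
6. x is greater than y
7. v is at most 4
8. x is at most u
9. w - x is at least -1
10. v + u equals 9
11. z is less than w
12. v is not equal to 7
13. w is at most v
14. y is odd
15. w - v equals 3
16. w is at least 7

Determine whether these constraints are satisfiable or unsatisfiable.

Unsatisfiable

From constraints 2 and 8: x ≤ u ≤ 6. From constraints 7 and 13: w ≤ v ≤ 4. Hence x + w ≤ 10. But constraint 1 requires x + w = 12, and 12 > 10. Contradiction.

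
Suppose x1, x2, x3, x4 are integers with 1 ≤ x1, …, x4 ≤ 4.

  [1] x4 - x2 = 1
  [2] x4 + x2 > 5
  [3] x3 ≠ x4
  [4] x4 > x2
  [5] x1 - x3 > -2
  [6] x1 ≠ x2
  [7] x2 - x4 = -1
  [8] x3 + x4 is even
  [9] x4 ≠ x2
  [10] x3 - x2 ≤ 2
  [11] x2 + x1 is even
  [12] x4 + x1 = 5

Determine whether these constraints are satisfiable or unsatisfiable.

Setting (x1, x2, x3, x4) = (1, 3, 2, 4) satisfies everything: constraint 1: x4 - x2 = 1; constraint 2: x4 + x2 = 7; constraint 5: x1 - x3 = -1, and the others follow.

Satisfiable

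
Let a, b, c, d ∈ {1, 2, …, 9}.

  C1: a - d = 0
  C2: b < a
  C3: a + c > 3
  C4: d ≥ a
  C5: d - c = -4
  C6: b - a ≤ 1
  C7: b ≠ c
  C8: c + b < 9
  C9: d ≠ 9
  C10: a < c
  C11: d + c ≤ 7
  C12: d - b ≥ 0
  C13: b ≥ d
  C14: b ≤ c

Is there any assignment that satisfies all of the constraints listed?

Unsatisfiable

Constraints 2, 4, and 13 give d ≤ b, b < a, a ≤ d. Chaining: d ≤ b < a ≤ d, which forces d < d — impossible.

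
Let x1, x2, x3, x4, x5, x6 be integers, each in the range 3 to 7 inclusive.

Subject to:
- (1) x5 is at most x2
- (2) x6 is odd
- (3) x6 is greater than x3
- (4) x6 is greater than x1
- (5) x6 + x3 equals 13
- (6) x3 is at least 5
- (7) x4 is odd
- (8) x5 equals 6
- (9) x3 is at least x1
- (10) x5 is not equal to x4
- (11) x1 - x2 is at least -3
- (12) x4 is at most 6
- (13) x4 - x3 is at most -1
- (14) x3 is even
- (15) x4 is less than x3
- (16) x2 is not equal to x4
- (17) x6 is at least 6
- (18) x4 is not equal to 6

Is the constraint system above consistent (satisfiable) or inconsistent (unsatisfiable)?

The assignment x1 = 6, x2 = 7, x3 = 6, x4 = 5, x5 = 6, x6 = 7 works:
  constraint 5 holds since x6 + x3 = 13.
  constraint 11 holds since x1 - x2 = -1.
The rest check out directly.

Satisfiable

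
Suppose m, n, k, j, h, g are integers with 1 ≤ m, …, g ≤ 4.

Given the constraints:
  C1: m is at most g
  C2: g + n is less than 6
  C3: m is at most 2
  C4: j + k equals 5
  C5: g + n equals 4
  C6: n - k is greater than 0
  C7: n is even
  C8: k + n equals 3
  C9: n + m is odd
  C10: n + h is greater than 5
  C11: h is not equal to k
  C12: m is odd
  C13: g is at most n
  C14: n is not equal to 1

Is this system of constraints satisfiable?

Satisfiable

One satisfying assignment is m = 1, n = 2, k = 1, j = 4, h = 4, g = 2.
For the less obvious constraints — constraint 2: g + n = 4; constraint 4: j + k = 5; constraint 5: g + n = 4 — and the others hold by inspection.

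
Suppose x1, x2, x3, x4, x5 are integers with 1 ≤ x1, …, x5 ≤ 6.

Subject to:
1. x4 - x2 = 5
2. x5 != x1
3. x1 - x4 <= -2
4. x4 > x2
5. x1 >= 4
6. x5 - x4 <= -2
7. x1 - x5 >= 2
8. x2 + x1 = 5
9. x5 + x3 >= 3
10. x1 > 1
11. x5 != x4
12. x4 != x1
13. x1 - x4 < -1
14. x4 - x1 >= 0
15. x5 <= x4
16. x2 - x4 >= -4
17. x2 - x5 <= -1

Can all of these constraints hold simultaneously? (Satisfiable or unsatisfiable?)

Constraints 3, 7, 16, and 17 give x4 − x1 ≥ 2, x1 − x5 ≥ 2, x5 − x2 ≥ 1, x2 − x4 ≥ -4.
Adding all 4 inequalities: the left sides telescope to 0, and the right sides sum to 2 + 2 + 1 + (-4) = 1. So 0 ≥ 1, which is false.

Unsatisfiable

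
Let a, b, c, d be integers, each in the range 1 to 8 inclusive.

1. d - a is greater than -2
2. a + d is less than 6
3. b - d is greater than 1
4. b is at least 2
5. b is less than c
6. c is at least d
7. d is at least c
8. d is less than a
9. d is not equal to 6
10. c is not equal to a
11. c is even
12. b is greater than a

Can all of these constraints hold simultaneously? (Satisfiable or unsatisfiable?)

Constraints 5, 7, 8, and 12 give b < c, c ≤ d, d < a, a < b. Chaining: b < c ≤ d < a < b, which forces b < b — impossible.

Unsatisfiable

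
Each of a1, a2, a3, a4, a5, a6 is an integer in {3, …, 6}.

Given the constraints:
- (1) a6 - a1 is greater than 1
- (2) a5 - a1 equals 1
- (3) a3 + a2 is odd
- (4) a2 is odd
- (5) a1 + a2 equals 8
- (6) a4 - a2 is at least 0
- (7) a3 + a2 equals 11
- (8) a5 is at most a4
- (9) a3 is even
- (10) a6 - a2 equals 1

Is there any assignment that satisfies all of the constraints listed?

The assignment a1 = 3, a2 = 5, a3 = 6, a4 = 5, a5 = 4, a6 = 6 works:
  constraint 1 holds since a6 - a1 = 3.
  constraint 2 holds since a5 - a1 = 1.
The rest check out directly.

Satisfiable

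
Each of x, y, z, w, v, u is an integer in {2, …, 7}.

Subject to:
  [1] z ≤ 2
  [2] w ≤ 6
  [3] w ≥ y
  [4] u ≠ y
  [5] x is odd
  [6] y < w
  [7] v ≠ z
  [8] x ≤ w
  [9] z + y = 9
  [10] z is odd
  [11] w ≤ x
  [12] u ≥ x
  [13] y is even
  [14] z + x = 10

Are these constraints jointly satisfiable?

Unsatisfiable

From constraint 1: z ≤ 2. From constraints 2 and 8: x ≤ w ≤ 6. Hence z + x ≤ 8. But constraint 14 requires z + x = 10, and 10 > 8. Contradiction.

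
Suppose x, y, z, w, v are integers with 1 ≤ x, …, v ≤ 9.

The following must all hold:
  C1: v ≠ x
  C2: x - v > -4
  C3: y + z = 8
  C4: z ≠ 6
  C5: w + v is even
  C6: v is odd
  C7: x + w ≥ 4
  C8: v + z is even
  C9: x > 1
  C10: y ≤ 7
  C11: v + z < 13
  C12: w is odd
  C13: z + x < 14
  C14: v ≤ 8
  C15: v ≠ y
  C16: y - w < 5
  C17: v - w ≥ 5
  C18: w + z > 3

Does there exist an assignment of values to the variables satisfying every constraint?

One satisfying assignment is x = 6, y = 3, z = 5, w = 1, v = 7.
For the less obvious constraints — constraint 2: x - v = -1; constraint 3: y + z = 8; constraint 7: x + w = 7 — and the others hold by inspection.

Satisfiable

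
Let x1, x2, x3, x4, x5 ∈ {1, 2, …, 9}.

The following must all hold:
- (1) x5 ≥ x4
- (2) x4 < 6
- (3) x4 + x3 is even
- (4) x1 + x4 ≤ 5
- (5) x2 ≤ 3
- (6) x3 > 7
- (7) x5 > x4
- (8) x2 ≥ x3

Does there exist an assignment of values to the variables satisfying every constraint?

Unsatisfiable

From constraint 6: x3 ≥ 8. From constraints 5 and 8: x3 ≤ x2 and x2 ≤ 3, so x3 ≤ 3. But 3 < 8, so no value of x3 works.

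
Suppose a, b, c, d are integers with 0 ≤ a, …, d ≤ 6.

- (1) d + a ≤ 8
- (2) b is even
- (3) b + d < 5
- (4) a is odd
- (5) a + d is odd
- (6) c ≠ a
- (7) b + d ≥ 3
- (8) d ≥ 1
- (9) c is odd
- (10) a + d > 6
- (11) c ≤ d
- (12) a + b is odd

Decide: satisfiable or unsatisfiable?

Take a = 3, b = 0, c = 1, d = 4. Then constraint 1: d + a = 7; constraint 3: b + d = 4, and every other listed constraint is also met.

Satisfiable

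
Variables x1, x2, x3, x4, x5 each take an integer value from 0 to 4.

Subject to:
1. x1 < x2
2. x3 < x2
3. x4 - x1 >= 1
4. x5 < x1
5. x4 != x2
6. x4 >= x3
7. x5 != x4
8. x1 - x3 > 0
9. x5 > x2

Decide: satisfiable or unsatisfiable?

Constraints 1, 4, and 9 give x1 < x2, x2 < x5, x5 < x1. Chaining: x1 < x2 < x5 < x1, which forces x1 < x1 — impossible.

Unsatisfiable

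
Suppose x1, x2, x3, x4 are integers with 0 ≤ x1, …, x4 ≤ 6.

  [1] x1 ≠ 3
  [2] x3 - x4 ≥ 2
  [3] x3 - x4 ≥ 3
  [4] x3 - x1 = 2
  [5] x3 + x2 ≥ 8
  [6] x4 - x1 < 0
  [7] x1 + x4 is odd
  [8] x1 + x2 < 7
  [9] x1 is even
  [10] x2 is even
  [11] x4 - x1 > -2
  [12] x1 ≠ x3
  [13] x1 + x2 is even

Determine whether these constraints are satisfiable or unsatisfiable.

Setting (x1, x2, x3, x4) = (4, 2, 6, 3) satisfies everything: constraint 2: x3 - x4 = 3; constraint 3: x3 - x4 = 3; constraint 4: x3 - x1 = 2, and the others follow.

Satisfiable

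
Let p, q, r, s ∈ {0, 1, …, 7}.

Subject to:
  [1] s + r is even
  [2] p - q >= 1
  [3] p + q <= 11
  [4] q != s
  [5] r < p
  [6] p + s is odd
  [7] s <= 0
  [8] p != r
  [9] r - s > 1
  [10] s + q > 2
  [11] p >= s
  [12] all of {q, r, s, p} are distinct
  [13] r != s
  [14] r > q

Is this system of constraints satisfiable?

Satisfiable

One satisfying assignment is p = 5, q = 3, r = 4, s = 0.
For the less obvious constraints — constraint 2: p - q = 2; constraint 3: p + q = 8; constraint 9: r - s = 4 — and the others hold by inspection.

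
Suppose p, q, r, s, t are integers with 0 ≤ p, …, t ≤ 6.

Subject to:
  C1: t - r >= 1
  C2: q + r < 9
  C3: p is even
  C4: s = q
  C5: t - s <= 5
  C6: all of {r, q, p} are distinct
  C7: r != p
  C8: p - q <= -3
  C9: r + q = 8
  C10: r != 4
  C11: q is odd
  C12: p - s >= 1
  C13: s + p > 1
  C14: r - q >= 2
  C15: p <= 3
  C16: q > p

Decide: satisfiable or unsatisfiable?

Constraints 1, 5, 8, 12, and 14 give s − t ≥ -5, t − r ≥ 1, r − q ≥ 2, q − p ≥ 3, p − s ≥ 1.
Adding all 5 inequalities: the left sides telescope to 0, and the right sides sum to (-5) + 1 + 2 + 3 + 1 = 2. So 0 ≥ 2, which is false.

Unsatisfiable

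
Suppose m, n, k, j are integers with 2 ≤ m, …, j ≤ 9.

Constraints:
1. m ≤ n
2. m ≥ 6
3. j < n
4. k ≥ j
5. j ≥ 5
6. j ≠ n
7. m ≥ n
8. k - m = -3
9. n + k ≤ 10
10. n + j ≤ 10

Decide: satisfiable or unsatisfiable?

Unsatisfiable

From constraints 1 and 2: n ≥ m ≥ 6. From constraints 4 and 5: k ≥ j ≥ 5. Hence n + k ≥ 11. But constraint 9 requires n + k ≤ 10, and 10 < 11. Contradiction.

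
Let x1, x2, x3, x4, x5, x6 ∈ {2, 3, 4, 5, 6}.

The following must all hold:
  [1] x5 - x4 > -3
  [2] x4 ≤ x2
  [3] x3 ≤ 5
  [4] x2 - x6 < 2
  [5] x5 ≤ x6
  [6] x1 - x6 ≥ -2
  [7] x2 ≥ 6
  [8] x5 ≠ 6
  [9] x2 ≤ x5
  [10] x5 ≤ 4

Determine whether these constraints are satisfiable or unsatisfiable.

From constraint 7: x2 ≥ 6. From constraints 9 and 10: x2 ≤ x5 and x5 ≤ 4, so x2 ≤ 4. But 4 < 6, so no value of x2 works.

Unsatisfiable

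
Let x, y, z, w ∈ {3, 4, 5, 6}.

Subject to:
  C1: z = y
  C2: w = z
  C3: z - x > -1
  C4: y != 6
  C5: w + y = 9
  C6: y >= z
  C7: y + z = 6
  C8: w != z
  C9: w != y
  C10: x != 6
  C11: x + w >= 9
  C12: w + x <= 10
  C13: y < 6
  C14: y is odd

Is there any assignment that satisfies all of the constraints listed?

Unsatisfiable

From constraints 1 and 2, w = z = y, so w = y. But constraint 9 says w ≠ y. Contradiction.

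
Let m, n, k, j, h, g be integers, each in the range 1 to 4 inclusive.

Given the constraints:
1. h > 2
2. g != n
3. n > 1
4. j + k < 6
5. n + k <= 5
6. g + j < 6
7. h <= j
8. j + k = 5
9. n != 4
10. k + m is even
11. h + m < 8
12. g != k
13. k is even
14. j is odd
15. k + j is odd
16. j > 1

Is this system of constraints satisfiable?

Satisfiable

One satisfying assignment is m = 4, n = 2, k = 2, j = 3, h = 3, g = 1.
For the less obvious constraints — constraint 4: j + k = 5; constraint 5: n + k = 4 — and the others hold by inspection.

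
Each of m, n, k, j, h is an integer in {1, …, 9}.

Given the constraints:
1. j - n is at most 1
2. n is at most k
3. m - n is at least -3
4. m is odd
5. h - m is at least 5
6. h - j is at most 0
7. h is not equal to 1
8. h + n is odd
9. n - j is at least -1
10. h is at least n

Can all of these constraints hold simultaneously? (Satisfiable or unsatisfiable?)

Unsatisfiable

Constraints 1, 3, 5, and 6 give m − n ≥ -3, n − j ≥ -1, j − h ≥ 0, h − m ≥ 5.
Adding all 4 inequalities: the left sides telescope to 0, and the right sides sum to (-3) + (-1) + 0 + 5 = 1. So 0 ≥ 1, which is false.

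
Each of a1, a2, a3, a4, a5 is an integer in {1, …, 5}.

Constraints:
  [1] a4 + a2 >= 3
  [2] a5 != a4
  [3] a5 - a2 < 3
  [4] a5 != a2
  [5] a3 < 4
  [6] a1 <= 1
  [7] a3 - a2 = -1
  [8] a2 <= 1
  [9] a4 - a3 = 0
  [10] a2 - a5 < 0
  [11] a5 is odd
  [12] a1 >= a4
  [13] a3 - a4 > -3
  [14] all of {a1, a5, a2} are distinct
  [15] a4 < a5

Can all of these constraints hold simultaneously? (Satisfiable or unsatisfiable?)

Unsatisfiable

From constraints 6 and 12: a4 ≤ a1 ≤ 1. From constraint 8: a2 ≤ 1. Hence a4 + a2 ≤ 2. But constraint 1 requires a4 + a2 ≥ 3, and 3 > 2. Contradiction.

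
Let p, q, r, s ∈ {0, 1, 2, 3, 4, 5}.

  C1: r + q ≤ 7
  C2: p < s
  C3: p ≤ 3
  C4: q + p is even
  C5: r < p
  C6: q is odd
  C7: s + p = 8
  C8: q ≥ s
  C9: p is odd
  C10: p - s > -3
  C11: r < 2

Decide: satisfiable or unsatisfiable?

Satisfiable

Setting (p, q, r, s) = (3, 5, 0, 5) satisfies everything: constraint 1: r + q = 5; constraint 7: s + p = 8, and the others follow.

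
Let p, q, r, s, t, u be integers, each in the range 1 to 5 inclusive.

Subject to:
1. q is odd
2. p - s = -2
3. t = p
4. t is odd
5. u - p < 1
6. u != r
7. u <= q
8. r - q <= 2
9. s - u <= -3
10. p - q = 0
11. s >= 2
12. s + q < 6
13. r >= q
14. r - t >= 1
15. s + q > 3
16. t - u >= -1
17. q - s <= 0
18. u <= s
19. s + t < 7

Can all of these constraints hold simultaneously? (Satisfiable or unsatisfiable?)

Unsatisfiable

Constraints 8, 9, 14, 16, and 17 give u − s ≥ 3, s − q ≥ 0, q − r ≥ -2, r − t ≥ 1, t − u ≥ -1.
Adding all 5 inequalities: the left sides telescope to 0, and the right sides sum to 3 + 0 + (-2) + 1 + (-1) = 1. So 0 ≥ 1, which is false.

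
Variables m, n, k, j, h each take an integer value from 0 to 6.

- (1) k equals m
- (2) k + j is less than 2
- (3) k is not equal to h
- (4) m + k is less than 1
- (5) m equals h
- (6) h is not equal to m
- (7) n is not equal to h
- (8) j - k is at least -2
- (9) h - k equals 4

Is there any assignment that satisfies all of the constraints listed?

From constraints 1 and 5, k = m = h, so k = h. But constraint 3 says k ≠ h. Contradiction.

Unsatisfiable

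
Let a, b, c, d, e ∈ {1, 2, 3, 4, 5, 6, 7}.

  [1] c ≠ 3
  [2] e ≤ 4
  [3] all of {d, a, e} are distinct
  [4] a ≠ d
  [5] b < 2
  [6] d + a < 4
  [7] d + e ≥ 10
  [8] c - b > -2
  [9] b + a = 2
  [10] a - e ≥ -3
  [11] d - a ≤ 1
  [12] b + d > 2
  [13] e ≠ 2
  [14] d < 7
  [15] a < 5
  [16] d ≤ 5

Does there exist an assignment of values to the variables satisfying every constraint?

Unsatisfiable

From constraint 16: d ≤ 5. From constraint 2: e ≤ 4. Hence d + e ≤ 9. But constraint 7 requires d + e ≥ 10, and 10 > 9. Contradiction.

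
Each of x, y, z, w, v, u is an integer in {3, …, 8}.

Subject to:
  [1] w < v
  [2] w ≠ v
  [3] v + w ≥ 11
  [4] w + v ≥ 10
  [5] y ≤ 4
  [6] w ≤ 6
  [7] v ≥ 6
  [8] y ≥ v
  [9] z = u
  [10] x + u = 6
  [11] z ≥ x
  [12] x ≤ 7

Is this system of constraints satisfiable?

Unsatisfiable

From constraints 5 and 8: v ≤ y ≤ 4. From constraint 6: w ≤ 6. Hence v + w ≤ 10. But constraint 3 requires v + w ≥ 11, and 11 > 10. Contradiction.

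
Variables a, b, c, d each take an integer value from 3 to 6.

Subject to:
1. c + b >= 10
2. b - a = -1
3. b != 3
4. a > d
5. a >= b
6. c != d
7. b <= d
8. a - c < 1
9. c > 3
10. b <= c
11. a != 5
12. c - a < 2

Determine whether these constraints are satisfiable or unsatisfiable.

Satisfiable

Take a = 6, b = 5, c = 6, d = 5. Then constraint 1: c + b = 11; constraint 2: b - a = -1; constraint 8: a - c = 0, and every other listed constraint is also met.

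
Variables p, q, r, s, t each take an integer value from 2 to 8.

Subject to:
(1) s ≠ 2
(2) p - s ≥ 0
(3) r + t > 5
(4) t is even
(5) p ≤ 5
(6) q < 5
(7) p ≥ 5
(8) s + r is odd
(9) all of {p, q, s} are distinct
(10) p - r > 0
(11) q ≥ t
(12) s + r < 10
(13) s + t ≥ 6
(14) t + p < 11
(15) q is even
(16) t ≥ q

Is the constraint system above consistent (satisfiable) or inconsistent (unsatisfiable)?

One satisfying assignment is p = 5, q = 4, r = 4, s = 3, t = 4.
For the less obvious constraints — constraint 2: p - s = 2; constraint 3: r + t = 8; constraint 10: p - r = 1 — and the others hold by inspection.

Satisfiable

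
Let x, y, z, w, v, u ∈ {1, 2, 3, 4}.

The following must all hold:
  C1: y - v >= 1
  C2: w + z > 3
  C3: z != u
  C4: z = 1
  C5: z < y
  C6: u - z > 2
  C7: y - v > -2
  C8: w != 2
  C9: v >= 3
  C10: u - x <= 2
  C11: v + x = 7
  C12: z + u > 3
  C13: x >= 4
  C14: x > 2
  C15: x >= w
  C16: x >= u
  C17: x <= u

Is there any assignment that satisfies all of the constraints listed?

Setting (x, y, z, w, v, u) = (4, 4, 1, 3, 3, 4) satisfies everything: constraint 1: y - v = 1; constraint 2: w + z = 4; constraint 6: u - z = 3, and the others follow.

Satisfiable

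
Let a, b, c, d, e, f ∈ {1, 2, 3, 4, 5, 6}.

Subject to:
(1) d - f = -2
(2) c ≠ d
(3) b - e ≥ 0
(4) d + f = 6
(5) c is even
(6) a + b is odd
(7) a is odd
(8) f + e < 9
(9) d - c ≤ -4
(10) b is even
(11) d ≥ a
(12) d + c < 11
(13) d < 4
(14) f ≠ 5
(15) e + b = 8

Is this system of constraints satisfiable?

The assignment a = 1, b = 4, c = 6, d = 2, e = 4, f = 4 works:
  constraint 1 holds since d - f = -2.
  constraint 3 holds since b - e = 0.
The rest check out directly.

Satisfiable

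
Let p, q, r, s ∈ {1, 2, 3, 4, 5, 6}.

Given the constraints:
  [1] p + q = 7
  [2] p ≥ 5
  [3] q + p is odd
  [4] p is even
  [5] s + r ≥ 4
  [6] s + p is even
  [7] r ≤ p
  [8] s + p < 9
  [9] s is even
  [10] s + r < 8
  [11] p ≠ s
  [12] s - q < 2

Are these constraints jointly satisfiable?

Try p = 6, q = 1, r = 5, s = 2.
Check constraint 1: p + q = 7; constraint 5: s + r = 7; constraint 8: s + p = 8. The remaining constraints are straightforward to verify.

Satisfiable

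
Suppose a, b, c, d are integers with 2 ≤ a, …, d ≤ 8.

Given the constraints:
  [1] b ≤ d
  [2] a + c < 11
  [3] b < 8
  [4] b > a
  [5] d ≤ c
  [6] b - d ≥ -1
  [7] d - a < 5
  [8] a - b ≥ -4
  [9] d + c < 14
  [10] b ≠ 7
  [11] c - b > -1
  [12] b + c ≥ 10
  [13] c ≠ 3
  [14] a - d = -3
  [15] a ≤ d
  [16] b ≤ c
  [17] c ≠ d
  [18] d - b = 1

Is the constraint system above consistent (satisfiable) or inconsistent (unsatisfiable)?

Setting (a, b, c, d) = (2, 4, 6, 5) satisfies everything: constraint 2: a + c = 8; constraint 6: b - d = -1, and the others follow.

Satisfiable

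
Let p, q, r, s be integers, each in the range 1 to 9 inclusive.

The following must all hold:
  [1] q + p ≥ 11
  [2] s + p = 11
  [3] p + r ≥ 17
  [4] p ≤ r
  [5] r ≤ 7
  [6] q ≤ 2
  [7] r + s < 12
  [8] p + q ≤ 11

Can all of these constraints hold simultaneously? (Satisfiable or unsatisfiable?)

From constraint 6: q ≤ 2. From constraints 4 and 5: p ≤ r ≤ 7. Hence q + p ≤ 9. But constraint 1 requires q + p ≥ 11, and 11 > 9. Contradiction.

Unsatisfiable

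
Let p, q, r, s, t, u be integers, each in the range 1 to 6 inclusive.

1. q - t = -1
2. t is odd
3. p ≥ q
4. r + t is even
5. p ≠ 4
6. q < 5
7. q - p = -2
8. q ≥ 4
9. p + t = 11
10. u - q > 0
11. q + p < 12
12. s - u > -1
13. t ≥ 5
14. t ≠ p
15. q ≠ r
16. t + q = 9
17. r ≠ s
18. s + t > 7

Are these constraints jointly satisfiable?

Setting (p, q, r, s, t, u) = (6, 4, 1, 5, 5, 5) satisfies everything: constraint 1: q - t = -1; constraint 7: q - p = -2; constraint 9: p + t = 11, and the others follow.

Satisfiable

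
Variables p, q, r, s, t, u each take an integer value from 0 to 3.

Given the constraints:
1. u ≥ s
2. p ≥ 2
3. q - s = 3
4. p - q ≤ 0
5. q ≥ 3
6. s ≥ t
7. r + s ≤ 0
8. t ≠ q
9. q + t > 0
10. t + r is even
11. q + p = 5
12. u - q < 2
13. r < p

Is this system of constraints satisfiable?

Satisfiable

One satisfying assignment is p = 2, q = 3, r = 0, s = 0, t = 0, u = 3.
For the less obvious constraints — constraint 3: q - s = 3; constraint 4: p - q = -1 — and the others hold by inspection.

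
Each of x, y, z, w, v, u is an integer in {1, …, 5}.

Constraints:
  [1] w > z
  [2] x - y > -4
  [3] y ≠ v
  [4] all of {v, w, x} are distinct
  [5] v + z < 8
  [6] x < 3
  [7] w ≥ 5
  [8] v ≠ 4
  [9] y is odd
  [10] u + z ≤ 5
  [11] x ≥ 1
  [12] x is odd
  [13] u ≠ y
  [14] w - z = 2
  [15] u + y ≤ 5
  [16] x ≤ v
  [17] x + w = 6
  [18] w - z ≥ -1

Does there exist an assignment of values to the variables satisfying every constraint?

Satisfiable

Take x = 1, y = 3, z = 3, w = 5, v = 2, u = 1. Then constraint 2: x - y = -2; constraint 5: v + z = 5, and every other listed constraint is also met.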